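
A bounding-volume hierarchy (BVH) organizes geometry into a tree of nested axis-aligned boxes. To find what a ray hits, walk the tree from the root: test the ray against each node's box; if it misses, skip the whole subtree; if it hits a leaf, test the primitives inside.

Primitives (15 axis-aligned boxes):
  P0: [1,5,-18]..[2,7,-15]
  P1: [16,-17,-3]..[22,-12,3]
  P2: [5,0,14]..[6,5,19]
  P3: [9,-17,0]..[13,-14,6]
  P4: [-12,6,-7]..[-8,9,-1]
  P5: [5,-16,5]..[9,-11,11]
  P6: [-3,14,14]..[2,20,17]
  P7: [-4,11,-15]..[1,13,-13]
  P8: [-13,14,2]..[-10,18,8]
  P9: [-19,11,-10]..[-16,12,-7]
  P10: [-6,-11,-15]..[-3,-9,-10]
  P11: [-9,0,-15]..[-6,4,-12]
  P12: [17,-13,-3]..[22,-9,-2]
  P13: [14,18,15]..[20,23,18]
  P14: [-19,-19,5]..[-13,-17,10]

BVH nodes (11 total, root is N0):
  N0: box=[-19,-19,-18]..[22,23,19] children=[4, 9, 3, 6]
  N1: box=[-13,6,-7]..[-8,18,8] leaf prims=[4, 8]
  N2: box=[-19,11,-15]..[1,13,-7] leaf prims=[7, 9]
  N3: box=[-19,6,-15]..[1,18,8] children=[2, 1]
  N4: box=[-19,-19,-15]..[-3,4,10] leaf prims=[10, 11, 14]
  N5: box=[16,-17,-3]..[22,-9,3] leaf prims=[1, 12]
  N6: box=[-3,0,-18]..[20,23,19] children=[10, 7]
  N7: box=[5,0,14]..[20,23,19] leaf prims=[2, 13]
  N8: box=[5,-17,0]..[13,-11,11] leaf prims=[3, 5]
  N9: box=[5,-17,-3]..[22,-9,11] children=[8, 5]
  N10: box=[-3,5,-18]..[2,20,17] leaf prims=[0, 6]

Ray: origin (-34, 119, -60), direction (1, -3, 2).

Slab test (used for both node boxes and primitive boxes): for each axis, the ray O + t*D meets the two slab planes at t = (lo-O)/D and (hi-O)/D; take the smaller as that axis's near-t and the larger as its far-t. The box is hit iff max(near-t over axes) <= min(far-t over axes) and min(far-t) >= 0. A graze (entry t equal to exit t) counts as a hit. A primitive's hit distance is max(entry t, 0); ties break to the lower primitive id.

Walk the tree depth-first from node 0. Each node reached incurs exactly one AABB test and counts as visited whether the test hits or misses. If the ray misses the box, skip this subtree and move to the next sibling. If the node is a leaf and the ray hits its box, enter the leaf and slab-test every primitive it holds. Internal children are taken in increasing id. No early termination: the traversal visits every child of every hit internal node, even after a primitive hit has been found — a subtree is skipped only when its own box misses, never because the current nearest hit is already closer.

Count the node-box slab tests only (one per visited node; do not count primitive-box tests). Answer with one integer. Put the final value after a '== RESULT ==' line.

Trace the traversal:
N0 x:[15,56] y:[32,46] z:[21,79/2] -> hit [32,79/2], descend [3, 4, 6, 9]
  N3 x:[15,35] y:[101/3,113/3] z:[45/2,34] -> hit [101/3,34], descend [1, 2]
    N1 x:[21,26] y:[101/3,113/3] z:[53/2,34] -> miss, prune
    N2 x:[15,35] y:[106/3,36] z:[45/2,53/2] -> miss, prune
  N4 x:[15,31] y:[115/3,46] z:[45/2,35] -> miss, prune
  N6 x:[31,54] y:[32,119/3] z:[21,79/2] -> hit [32,79/2], descend [7, 10]
    N7 x:[39,54] y:[32,119/3] z:[37,79/2] -> hit [39,79/2] leaf, test {P2@t=39, P13(miss)}
    N10 x:[31,36] y:[33,38] z:[21,77/2] -> hit [33,36] leaf, test {P0(miss), P6(miss)}
  N9 x:[39,56] y:[128/3,136/3] z:[57/2,71/2] -> miss, prune

Summary -> nodes [0, 3, 1, 2, 4, 6, 7, 10, 9]; box-tests=9; leaf-entries=2; first=P2

== RESULT ==
9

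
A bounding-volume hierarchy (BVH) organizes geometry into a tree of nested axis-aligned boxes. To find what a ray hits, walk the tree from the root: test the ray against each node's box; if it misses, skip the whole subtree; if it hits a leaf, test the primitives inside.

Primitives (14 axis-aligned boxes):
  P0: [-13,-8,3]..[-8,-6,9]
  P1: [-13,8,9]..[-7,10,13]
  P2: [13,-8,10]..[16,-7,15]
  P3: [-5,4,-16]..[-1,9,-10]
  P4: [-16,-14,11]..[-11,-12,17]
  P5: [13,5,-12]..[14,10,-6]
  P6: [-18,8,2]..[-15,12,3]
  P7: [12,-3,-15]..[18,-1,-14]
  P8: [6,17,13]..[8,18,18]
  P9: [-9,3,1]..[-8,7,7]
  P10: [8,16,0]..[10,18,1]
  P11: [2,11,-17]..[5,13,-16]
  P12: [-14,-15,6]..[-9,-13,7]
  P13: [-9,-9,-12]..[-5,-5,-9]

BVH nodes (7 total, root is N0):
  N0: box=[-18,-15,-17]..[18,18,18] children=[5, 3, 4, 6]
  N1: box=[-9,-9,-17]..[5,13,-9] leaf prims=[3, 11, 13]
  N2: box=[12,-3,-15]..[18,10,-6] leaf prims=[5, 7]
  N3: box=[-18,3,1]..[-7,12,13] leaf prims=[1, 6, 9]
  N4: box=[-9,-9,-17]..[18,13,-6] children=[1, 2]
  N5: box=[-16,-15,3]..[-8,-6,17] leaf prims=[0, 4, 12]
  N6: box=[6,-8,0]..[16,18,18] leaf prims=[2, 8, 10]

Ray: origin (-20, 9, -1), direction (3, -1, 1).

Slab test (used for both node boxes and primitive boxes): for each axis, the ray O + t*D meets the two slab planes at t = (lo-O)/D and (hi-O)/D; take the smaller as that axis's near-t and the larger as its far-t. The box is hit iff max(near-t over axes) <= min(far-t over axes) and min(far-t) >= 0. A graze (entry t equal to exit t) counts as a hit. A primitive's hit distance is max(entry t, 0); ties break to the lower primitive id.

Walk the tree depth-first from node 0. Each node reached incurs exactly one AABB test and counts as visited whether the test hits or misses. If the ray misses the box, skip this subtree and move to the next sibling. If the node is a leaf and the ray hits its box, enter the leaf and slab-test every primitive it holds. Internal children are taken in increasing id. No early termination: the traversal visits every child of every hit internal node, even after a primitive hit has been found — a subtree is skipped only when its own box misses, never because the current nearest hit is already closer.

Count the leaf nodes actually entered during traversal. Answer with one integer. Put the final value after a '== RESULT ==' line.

Traverse from the root:
N0 x:[2/3,38/3] y:[-9,24] z:[-16,19] -> hit [2/3,38/3], descend [3, 4, 5, 6]
  N3 x:[2/3,13/3] y:[-3,6] z:[2,14] -> hit [2,13/3] leaf, test {P1(miss), P6(miss), P9@t=11/3}
  N4 x:[11/3,38/3] y:[-4,18] z:[-16,-5] -> miss, prune
  N5 x:[4/3,4] y:[15,24] z:[4,18] -> miss, prune
  N6 x:[26/3,12] y:[-9,17] z:[1,19] -> hit [26/3,12] leaf, test {P2(miss), P8(miss), P10(miss)}

order=[0, 3, 4, 5, 6]  |boxes|=5  |leaves|=2  hit=P9

== RESULT ==
2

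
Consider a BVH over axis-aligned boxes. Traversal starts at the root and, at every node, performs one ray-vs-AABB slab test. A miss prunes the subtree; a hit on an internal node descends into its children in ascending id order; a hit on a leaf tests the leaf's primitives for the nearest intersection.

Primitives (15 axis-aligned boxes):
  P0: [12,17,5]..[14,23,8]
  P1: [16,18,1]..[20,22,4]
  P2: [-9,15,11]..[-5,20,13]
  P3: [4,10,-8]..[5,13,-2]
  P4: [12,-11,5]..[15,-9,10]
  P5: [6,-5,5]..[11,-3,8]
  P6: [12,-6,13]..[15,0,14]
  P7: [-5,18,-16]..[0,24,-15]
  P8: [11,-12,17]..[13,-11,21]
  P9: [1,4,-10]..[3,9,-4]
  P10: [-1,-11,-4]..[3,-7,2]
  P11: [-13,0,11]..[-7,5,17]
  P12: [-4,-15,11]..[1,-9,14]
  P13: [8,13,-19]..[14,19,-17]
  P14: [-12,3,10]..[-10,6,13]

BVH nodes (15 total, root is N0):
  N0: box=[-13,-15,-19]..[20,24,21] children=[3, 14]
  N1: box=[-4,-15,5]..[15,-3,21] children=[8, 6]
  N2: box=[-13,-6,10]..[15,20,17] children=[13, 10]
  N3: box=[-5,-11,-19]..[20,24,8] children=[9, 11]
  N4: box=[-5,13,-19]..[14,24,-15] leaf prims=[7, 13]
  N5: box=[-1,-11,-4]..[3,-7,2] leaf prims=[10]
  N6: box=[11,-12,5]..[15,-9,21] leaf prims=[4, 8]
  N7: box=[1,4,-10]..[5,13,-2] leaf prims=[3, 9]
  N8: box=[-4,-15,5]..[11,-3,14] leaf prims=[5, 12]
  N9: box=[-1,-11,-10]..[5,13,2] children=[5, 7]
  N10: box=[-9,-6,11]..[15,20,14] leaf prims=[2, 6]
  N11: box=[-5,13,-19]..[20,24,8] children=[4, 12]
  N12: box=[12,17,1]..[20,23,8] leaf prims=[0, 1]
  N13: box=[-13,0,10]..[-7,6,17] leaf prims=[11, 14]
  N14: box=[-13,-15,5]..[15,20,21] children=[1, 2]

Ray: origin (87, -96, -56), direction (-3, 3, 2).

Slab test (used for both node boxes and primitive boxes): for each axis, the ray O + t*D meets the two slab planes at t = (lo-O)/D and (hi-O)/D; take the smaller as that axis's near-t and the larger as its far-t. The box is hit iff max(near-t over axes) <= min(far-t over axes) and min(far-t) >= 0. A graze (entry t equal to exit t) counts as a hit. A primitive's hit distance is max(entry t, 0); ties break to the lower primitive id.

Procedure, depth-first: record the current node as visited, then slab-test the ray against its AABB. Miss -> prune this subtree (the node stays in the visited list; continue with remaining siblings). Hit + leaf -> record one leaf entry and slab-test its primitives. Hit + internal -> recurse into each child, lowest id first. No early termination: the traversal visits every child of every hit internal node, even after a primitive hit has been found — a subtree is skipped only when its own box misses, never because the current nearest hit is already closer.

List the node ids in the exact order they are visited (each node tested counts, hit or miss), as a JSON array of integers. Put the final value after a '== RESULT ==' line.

Trace the traversal:
N0 x:[67/3,100/3] y:[27,40] z:[37/2,77/2] -> hit [27,100/3], descend [3, 14]
  N3 x:[67/3,92/3] y:[85/3,40] z:[37/2,32] -> hit [85/3,92/3], descend [9, 11]
    N9 x:[82/3,88/3] y:[85/3,109/3] z:[23,29] -> hit [85/3,29], descend [5, 7]
      N5 x:[28,88/3] y:[85/3,89/3] z:[26,29] -> hit [85/3,29] leaf, test {P10@t=85/3}
      N7 x:[82/3,86/3] y:[100/3,109/3] z:[23,27] -> miss, prune
    N11 x:[67/3,92/3] y:[109/3,40] z:[37/2,32] -> miss, prune
  N14 x:[24,100/3] y:[27,116/3] z:[61/2,77/2] -> hit [61/2,100/3], descend [1, 2]
    N1 x:[24,91/3] y:[27,31] z:[61/2,77/2] -> miss, prune
    N2 x:[24,100/3] y:[30,116/3] z:[33,73/2] -> hit [33,100/3], descend [10, 13]
      N10 x:[24,32] y:[30,116/3] z:[67/2,35] -> miss, prune
      N13 x:[94/3,100/3] y:[32,34] z:[33,73/2] -> hit [33,100/3] leaf, test {P11(miss), P14@t=33}

Summary -> nodes [0, 3, 9, 5, 7, 11, 14, 1, 2, 10, 13]; box-tests=11; leaf-entries=2; first=P10

== RESULT ==
[0, 3, 9, 5, 7, 11, 14, 1, 2, 10, 13]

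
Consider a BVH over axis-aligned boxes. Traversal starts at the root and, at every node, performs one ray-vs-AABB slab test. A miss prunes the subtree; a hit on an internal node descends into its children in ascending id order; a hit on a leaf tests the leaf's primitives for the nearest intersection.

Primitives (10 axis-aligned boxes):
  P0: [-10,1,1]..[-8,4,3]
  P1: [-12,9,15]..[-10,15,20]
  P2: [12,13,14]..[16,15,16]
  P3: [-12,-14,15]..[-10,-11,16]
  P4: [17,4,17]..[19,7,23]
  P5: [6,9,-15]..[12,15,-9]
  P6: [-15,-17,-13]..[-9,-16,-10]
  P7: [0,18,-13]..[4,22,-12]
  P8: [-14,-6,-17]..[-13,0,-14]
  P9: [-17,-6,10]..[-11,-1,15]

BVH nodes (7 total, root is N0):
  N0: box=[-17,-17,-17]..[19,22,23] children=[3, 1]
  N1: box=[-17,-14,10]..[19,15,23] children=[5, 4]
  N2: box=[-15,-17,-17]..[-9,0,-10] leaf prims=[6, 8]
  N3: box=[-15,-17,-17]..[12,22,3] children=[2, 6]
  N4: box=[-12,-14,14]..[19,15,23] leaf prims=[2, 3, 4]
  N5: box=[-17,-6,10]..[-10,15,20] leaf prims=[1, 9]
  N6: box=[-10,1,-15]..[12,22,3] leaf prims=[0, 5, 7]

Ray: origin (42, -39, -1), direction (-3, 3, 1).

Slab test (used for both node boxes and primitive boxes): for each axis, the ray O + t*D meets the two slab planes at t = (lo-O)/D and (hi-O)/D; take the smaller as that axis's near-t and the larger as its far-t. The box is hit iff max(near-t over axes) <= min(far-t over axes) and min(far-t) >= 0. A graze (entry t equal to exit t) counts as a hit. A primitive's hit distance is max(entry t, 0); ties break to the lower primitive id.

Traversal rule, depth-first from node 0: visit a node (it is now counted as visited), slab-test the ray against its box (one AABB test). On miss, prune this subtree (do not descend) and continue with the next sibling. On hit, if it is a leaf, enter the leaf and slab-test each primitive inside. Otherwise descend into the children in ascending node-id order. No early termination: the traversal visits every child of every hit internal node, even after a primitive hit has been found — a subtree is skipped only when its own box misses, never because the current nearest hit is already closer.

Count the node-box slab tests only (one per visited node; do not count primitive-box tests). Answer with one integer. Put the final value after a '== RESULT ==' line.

Walk:
N0 x:[23/3,59/3] y:[22/3,61/3] z:[-16,24] -> hit [23/3,59/3], descend [1, 3]
  N1 x:[23/3,59/3] y:[25/3,18] z:[11,24] -> hit [11,18], descend [4, 5]
    N4 x:[23/3,18] y:[25/3,18] z:[15,24] -> hit [15,18] leaf, test {P2(miss), P3(miss), P4(miss)}
    N5 x:[52/3,59/3] y:[11,18] z:[11,21] -> hit [52/3,18] leaf, test {P1@t=52/3, P9(miss)}
  N3 x:[10,19] y:[22/3,61/3] z:[-16,4] -> miss, prune

5 AABB tests over nodes [0, 1, 4, 5, 3]; 2 leaves entered; closest P1.

== RESULT ==
5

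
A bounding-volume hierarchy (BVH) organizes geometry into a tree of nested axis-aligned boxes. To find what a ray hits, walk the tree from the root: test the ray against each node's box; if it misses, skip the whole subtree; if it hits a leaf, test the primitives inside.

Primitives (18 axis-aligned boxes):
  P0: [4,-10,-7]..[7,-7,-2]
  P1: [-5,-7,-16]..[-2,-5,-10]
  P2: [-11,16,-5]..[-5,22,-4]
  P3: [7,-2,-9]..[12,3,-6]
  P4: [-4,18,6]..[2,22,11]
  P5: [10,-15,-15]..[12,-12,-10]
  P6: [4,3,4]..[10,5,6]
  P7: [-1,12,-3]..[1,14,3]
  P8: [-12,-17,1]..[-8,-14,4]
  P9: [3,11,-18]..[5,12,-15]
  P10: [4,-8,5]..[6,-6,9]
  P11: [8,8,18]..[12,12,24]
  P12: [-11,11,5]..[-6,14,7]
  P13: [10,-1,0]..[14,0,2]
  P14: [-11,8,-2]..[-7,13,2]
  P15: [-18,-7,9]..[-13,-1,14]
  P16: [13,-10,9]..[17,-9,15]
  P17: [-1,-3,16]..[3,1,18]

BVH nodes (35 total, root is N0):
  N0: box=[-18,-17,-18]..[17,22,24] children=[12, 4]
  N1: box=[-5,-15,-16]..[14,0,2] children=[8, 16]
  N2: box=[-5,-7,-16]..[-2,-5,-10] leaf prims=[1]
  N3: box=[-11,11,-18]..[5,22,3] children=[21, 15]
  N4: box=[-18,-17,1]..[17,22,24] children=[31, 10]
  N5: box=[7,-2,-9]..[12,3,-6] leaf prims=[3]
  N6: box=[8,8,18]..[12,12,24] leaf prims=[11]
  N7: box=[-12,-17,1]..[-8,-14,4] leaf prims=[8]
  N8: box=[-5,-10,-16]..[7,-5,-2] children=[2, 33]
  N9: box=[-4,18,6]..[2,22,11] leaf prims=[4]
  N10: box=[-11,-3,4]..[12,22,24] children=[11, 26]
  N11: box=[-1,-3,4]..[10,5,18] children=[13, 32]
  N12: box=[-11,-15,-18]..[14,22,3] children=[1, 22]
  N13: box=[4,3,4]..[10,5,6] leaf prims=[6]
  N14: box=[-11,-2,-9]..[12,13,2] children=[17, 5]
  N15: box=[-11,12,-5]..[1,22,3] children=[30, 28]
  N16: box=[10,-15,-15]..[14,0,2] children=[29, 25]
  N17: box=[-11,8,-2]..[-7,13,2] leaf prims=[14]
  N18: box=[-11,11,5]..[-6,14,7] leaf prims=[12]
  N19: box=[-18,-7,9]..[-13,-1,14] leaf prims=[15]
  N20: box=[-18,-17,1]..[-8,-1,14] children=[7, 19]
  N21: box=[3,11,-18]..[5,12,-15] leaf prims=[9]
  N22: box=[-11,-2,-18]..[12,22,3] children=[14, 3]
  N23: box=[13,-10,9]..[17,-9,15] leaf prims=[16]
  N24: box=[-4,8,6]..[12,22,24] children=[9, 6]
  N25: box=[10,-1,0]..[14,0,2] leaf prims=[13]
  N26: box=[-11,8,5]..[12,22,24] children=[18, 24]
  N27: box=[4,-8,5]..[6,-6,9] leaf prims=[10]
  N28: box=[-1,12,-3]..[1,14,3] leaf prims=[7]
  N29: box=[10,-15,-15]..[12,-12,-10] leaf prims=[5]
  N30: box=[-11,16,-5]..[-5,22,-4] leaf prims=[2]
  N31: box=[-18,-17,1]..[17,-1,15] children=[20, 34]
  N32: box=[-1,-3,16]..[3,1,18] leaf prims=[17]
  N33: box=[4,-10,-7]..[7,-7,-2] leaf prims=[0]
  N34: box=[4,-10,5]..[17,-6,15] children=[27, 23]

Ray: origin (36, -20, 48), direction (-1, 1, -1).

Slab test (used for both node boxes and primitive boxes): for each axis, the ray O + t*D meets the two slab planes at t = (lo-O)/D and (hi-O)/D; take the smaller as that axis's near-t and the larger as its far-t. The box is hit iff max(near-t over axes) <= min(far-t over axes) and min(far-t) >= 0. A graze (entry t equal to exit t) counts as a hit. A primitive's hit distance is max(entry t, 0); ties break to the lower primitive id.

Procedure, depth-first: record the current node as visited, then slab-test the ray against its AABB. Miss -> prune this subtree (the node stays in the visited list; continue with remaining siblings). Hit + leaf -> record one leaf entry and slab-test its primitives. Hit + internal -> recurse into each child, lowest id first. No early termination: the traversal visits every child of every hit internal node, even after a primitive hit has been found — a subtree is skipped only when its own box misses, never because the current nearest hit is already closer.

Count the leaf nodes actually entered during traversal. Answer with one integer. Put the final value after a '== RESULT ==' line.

Trace the traversal:
N0 x:[19,54] y:[3,42] z:[24,66] -> hit [24,42], descend [4, 12]
  N4 x:[19,54] y:[3,42] z:[24,47] -> hit [24,42], descend [10, 31]
    N10 x:[24,47] y:[17,42] z:[24,44] -> hit [24,42], descend [11, 26]
      N11 x:[26,37] y:[17,25] z:[30,44] -> miss, prune
      N26 x:[24,47] y:[28,42] z:[24,43] -> hit [28,42], descend [18, 24]
        N18 x:[42,47] y:[31,34] z:[41,43] -> miss, prune
        N24 x:[24,40] y:[28,42] z:[24,42] -> hit [28,40], descend [6, 9]
          N6 x:[24,28] y:[28,32] z:[24,30] -> hit [28,28] leaf, test {P11@t=28}
          N9 x:[34,40] y:[38,42] z:[37,42] -> hit [38,40] leaf, test {P4@t=38}
    N31 x:[19,54] y:[3,19] z:[33,47] -> miss, prune
  N12 x:[22,47] y:[5,42] z:[45,66] -> miss, prune

Visited [0, 4, 10, 11, 26, 18, 24, 6, 9, 31, 12]. Tests: 11 box, 2 leaf. Nearest: P11.

== RESULT ==
2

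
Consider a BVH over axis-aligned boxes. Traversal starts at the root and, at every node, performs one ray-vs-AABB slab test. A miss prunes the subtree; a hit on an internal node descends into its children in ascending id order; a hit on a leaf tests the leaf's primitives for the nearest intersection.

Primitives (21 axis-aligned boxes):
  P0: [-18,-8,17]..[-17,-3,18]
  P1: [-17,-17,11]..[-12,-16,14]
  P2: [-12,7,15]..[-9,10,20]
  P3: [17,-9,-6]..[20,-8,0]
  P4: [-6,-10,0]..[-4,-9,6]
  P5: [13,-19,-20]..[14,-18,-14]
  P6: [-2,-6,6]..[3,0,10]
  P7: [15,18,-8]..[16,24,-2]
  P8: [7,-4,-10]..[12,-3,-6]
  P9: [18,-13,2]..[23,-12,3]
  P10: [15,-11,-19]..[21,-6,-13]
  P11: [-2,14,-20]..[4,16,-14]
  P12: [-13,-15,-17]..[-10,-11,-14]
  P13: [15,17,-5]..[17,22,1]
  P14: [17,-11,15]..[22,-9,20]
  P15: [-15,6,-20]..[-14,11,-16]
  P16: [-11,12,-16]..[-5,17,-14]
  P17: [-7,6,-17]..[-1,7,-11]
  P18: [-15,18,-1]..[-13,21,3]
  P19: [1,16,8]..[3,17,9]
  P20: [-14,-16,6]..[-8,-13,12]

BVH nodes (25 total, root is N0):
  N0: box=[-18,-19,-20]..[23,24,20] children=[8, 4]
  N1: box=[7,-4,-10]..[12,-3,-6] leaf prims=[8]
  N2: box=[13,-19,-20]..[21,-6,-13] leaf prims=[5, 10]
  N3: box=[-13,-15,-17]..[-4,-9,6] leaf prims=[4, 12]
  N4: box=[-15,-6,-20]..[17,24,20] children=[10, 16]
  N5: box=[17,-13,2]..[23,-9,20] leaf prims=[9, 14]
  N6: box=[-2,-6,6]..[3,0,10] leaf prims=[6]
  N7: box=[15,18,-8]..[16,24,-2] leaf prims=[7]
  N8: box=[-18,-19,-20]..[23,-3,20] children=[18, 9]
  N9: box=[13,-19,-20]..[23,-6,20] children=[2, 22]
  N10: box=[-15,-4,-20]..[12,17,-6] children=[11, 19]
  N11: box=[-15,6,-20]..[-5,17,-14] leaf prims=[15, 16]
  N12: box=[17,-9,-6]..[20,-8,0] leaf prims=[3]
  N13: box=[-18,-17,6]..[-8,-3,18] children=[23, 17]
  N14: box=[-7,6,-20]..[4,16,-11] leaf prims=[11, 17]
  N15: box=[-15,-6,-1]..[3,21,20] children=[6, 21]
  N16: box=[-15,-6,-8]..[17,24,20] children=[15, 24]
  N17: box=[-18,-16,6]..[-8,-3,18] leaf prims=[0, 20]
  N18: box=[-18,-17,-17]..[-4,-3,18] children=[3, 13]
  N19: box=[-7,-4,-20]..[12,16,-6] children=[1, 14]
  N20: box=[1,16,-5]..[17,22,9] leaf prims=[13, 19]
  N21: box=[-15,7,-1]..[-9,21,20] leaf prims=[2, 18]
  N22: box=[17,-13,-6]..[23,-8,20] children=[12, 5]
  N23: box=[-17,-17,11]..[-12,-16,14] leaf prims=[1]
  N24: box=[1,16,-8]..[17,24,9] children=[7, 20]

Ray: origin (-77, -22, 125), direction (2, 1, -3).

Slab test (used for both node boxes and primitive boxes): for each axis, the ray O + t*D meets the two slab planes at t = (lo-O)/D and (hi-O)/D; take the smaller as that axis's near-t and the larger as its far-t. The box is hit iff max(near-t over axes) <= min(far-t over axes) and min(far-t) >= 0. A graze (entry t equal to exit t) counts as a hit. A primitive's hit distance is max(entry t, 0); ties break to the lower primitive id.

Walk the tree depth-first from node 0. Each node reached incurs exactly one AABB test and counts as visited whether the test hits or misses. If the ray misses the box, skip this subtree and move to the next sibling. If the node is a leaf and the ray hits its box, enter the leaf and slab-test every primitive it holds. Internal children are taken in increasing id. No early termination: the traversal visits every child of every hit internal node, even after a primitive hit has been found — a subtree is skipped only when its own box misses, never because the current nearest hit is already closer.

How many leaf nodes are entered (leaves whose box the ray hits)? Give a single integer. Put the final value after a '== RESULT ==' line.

Trace the traversal:
N0 x:[59/2,50] y:[3,46] z:[35,145/3] -> hit [35,46], descend [4, 8]
  N4 x:[31,47] y:[16,46] z:[35,145/3] -> hit [35,46], descend [10, 16]
    N10 x:[31,89/2] y:[18,39] z:[131/3,145/3] -> miss, prune
    N16 x:[31,47] y:[16,46] z:[35,133/3] -> hit [35,133/3], descend [15, 24]
      N15 x:[31,40] y:[16,43] z:[35,42] -> hit [35,40], descend [6, 21]
        N6 x:[75/2,40] y:[16,22] z:[115/3,119/3] -> miss, prune
        N21 x:[31,34] y:[29,43] z:[35,42] -> miss, prune
      N24 x:[39,47] y:[38,46] z:[116/3,133/3] -> hit [39,133/3], descend [7, 20]
        N7 x:[46,93/2] y:[40,46] z:[127/3,133/3] -> miss, prune
        N20 x:[39,47] y:[38,44] z:[116/3,130/3] -> hit [39,130/3] leaf, test {P13(miss), P19@t=39}
  N8 x:[59/2,50] y:[3,19] z:[35,145/3] -> miss, prune

Visited [0, 4, 10, 16, 15, 6, 21, 24, 7, 20, 8]. Tests: 11 box, 1 leaf. Nearest: P19.

== RESULT ==
1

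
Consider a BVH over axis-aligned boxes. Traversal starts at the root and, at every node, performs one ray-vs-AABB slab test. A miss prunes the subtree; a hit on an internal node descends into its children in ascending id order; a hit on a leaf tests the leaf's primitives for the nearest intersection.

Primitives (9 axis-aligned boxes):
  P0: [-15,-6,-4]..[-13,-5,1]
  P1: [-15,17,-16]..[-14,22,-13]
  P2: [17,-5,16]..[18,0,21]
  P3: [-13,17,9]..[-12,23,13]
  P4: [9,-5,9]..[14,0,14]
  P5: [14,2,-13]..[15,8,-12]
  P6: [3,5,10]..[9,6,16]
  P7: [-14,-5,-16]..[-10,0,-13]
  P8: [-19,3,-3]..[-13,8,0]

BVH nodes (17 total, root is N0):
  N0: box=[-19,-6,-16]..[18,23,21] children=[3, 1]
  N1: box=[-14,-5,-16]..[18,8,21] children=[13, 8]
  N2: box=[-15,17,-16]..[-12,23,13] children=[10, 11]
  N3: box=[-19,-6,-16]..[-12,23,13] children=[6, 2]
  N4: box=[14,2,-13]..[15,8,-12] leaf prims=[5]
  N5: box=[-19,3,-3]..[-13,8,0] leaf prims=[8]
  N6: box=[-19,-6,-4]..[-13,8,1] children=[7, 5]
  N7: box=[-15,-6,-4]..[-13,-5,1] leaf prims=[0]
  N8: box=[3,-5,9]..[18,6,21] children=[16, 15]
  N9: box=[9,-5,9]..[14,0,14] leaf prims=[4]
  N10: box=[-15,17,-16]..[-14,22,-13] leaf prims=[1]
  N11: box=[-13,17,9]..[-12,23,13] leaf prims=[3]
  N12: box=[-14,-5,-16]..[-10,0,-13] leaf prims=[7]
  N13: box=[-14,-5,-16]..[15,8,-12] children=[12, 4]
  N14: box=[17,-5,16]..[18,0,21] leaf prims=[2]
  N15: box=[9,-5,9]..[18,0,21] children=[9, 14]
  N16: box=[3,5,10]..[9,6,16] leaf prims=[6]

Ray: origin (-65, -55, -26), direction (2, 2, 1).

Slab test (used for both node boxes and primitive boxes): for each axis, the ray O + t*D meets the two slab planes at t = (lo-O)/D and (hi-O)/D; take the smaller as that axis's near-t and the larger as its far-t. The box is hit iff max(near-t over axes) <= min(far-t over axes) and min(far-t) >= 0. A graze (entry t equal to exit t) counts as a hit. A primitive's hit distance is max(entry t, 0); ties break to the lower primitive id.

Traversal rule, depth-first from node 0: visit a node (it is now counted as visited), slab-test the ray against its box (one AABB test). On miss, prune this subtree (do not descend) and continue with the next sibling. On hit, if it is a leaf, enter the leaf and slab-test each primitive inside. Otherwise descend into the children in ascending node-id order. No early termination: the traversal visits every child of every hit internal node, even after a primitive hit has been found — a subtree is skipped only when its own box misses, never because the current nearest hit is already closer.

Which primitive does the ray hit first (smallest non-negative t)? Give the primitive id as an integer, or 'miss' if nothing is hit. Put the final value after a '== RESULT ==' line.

Traverse from the root:
N0 x:[23,83/2] y:[49/2,39] z:[10,47] -> hit [49/2,39], descend [1, 3]
  N1 x:[51/2,83/2] y:[25,63/2] z:[10,47] -> hit [51/2,63/2], descend [8, 13]
    N8 x:[34,83/2] y:[25,61/2] z:[35,47] -> miss, prune
    N13 x:[51/2,40] y:[25,63/2] z:[10,14] -> miss, prune
  N3 x:[23,53/2] y:[49/2,39] z:[10,39] -> hit [49/2,53/2], descend [2, 6]
    N2 x:[25,53/2] y:[36,39] z:[10,39] -> miss, prune
    N6 x:[23,26] y:[49/2,63/2] z:[22,27] -> hit [49/2,26], descend [5, 7]
      N5 x:[23,26] y:[29,63/2] z:[23,26] -> miss, prune
      N7 x:[25,26] y:[49/2,25] z:[22,27] -> hit [25,25] leaf, test {P0@t=25}

order=[0, 1, 8, 13, 3, 2, 6, 5, 7]  |boxes|=9  |leaves|=1  hit=P0

== RESULT ==
0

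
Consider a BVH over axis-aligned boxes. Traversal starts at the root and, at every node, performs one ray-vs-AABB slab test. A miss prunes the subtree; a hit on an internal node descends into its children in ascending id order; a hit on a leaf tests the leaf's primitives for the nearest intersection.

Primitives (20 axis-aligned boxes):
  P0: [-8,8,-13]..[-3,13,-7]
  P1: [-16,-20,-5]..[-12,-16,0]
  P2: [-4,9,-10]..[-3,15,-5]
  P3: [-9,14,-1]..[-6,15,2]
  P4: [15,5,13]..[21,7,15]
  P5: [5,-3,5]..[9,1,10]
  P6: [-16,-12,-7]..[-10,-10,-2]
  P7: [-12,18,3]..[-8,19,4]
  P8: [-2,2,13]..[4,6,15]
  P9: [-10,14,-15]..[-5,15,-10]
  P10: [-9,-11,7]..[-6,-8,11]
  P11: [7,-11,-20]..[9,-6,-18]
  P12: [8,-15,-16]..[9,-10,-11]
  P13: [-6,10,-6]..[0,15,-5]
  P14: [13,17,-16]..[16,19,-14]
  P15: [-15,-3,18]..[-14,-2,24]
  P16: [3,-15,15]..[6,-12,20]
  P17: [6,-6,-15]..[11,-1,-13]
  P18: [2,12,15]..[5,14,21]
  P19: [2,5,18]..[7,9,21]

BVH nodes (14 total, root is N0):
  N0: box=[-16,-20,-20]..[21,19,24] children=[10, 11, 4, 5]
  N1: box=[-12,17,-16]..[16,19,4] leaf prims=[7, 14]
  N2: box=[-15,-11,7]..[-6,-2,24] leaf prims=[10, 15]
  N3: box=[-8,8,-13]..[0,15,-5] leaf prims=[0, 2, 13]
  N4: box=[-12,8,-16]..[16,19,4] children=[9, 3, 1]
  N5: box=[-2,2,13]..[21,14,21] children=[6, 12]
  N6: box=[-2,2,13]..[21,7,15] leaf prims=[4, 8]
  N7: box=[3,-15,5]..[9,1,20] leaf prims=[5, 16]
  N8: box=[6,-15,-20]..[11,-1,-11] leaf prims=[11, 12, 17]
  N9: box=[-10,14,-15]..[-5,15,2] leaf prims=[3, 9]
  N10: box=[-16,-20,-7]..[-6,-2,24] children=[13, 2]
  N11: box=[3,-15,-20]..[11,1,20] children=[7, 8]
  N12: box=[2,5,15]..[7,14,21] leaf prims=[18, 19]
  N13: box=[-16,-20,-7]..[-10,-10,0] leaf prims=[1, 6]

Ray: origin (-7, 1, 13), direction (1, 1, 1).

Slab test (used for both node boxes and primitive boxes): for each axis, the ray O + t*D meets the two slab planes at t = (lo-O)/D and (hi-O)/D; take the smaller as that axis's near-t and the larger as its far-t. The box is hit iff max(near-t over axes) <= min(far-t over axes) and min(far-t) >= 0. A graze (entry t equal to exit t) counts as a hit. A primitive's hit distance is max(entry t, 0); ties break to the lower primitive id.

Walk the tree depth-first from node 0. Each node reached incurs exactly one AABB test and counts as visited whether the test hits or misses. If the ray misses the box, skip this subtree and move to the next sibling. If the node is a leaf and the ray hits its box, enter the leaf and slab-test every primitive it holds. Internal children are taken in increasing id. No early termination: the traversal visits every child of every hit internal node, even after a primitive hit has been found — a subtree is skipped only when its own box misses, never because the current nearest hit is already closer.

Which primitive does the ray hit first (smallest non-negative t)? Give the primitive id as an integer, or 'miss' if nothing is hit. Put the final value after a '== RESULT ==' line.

Traverse from the root:
N0 x:[-9,28] y:[-21,18] z:[-33,11] -> hit [-9,11], descend [4, 5, 10, 11]
  N4 x:[-5,23] y:[7,18] z:[-29,-9] -> miss, prune
  N5 x:[5,28] y:[1,13] z:[0,8] -> hit [5,8], descend [6, 12]
    N6 x:[5,28] y:[1,6] z:[0,2] -> miss, prune
    N12 x:[9,14] y:[4,13] z:[2,8] -> miss, prune
  N10 x:[-9,1] y:[-21,-3] z:[-20,11] -> miss, prune
  N11 x:[10,18] y:[-16,0] z:[-33,7] -> miss, prune

Summary -> nodes [0, 4, 5, 6, 12, 10, 11]; box-tests=7; leaf-entries=0; first=miss

== RESULT ==
miss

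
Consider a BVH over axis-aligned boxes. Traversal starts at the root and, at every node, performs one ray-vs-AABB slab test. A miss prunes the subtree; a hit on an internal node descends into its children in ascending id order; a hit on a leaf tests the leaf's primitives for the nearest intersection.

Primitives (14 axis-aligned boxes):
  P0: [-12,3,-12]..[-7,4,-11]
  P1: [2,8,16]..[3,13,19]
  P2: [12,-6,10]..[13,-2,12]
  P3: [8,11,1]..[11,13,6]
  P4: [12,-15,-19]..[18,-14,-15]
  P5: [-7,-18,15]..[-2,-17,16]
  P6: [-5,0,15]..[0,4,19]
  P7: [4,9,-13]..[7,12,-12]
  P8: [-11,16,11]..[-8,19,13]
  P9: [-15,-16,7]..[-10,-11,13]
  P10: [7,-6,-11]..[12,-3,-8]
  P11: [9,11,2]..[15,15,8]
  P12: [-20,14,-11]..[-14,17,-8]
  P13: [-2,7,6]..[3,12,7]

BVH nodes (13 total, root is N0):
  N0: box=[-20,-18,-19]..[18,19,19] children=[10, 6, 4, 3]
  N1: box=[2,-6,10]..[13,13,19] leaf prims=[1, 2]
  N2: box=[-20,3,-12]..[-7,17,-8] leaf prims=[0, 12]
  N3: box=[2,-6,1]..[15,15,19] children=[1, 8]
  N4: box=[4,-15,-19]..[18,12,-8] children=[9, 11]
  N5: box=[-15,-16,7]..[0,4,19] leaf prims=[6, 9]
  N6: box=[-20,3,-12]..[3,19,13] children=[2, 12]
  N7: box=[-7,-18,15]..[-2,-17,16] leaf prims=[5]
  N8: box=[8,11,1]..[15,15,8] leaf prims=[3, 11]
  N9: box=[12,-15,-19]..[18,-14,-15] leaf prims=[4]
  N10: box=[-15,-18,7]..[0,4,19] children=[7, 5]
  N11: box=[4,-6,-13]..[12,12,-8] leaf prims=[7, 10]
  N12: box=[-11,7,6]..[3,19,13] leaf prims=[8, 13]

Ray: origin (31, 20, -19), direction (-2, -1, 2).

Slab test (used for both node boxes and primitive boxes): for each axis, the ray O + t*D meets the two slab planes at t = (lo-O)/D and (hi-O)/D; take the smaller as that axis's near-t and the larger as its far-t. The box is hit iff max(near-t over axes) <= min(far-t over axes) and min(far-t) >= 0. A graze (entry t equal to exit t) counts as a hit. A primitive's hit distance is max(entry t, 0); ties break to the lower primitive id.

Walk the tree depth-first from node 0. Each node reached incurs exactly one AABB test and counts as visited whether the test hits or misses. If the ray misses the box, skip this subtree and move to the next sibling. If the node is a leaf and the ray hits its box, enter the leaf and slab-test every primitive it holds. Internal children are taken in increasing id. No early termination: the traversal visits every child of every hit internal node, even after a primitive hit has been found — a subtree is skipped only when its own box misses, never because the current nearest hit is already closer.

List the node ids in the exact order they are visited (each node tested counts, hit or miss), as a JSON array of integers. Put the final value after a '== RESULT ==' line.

Traverse from the root:
N0 x:[13/2,51/2] y:[1,38] z:[0,19] -> hit [13/2,19], descend [3, 4, 6, 10]
  N3 x:[8,29/2] y:[5,26] z:[10,19] -> hit [10,29/2], descend [1, 8]
    N1 x:[9,29/2] y:[7,26] z:[29/2,19] -> hit [29/2,29/2] leaf, test {P1(miss), P2(miss)}
    N8 x:[8,23/2] y:[5,9] z:[10,27/2] -> miss, prune
  N4 x:[13/2,27/2] y:[8,35] z:[0,11/2] -> miss, prune
  N6 x:[14,51/2] y:[1,17] z:[7/2,16] -> hit [14,16], descend [2, 12]
    N2 x:[19,51/2] y:[3,17] z:[7/2,11/2] -> miss, prune
    N12 x:[14,21] y:[1,13] z:[25/2,16] -> miss, prune
  N10 x:[31/2,23] y:[16,38] z:[13,19] -> hit [16,19], descend [5, 7]
    N5 x:[31/2,23] y:[16,36] z:[13,19] -> hit [16,19] leaf, test {P6@t=17, P9(miss)}
    N7 x:[33/2,19] y:[37,38] z:[17,35/2] -> miss, prune

11 AABB tests over nodes [0, 3, 1, 8, 4, 6, 2, 12, 10, 5, 7]; 2 leaves entered; closest P6.

== RESULT ==
[0, 3, 1, 8, 4, 6, 2, 12, 10, 5, 7]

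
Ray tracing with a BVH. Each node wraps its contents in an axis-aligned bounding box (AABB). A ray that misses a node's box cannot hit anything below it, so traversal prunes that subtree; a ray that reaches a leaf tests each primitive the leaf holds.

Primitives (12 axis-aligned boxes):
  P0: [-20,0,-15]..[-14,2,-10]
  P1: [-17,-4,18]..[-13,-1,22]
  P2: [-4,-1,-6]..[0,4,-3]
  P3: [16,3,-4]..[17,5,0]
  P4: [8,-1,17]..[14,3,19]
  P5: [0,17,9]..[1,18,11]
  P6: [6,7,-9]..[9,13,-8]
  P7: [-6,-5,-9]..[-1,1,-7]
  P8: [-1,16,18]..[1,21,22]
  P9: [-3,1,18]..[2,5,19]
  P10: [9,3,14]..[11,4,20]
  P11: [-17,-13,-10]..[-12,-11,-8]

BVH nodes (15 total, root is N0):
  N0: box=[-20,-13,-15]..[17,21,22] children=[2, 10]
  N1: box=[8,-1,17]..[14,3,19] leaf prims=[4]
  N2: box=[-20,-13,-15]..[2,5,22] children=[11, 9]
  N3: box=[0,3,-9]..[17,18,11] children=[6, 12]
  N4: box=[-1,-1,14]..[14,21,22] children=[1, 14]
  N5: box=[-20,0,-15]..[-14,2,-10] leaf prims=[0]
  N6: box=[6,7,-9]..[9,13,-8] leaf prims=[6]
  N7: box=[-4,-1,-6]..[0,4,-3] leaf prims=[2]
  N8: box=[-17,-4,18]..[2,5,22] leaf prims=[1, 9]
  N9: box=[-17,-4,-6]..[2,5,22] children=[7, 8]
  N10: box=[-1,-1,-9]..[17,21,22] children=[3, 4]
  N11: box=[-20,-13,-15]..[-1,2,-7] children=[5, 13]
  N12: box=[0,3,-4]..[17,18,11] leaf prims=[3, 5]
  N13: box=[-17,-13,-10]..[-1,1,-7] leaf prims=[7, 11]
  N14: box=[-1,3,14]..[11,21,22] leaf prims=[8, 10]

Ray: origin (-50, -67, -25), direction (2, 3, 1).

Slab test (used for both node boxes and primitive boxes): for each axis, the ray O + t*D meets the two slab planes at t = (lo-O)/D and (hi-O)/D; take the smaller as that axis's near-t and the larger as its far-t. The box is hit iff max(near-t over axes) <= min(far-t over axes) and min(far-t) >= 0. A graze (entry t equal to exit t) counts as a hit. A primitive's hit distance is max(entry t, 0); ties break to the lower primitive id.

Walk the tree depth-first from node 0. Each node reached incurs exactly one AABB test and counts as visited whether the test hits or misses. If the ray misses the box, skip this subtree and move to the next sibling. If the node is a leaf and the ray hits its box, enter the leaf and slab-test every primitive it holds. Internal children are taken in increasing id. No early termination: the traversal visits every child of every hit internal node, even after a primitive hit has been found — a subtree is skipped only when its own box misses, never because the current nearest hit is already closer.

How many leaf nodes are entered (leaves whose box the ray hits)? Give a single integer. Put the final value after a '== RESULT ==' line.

Walk:
N0 x:[15,67/2] y:[18,88/3] z:[10,47] -> hit [18,88/3], descend [2, 10]
  N2 x:[15,26] y:[18,24] z:[10,47] -> hit [18,24], descend [9, 11]
    N9 x:[33/2,26] y:[21,24] z:[19,47] -> hit [21,24], descend [7, 8]
      N7 x:[23,25] y:[22,71/3] z:[19,22] -> miss, prune
      N8 x:[33/2,26] y:[21,24] z:[43,47] -> miss, prune
    N11 x:[15,49/2] y:[18,23] z:[10,18] -> hit [18,18], descend [5, 13]
      N5 x:[15,18] y:[67/3,23] z:[10,15] -> miss, prune
      N13 x:[33/2,49/2] y:[18,68/3] z:[15,18] -> hit [18,18] leaf, test {P7(miss), P11(miss)}
  N10 x:[49/2,67/2] y:[22,88/3] z:[16,47] -> hit [49/2,88/3], descend [3, 4]
    N3 x:[25,67/2] y:[70/3,85/3] z:[16,36] -> hit [25,85/3], descend [6, 12]
      N6 x:[28,59/2] y:[74/3,80/3] z:[16,17] -> miss, prune
      N12 x:[25,67/2] y:[70/3,85/3] z:[21,36] -> hit [25,85/3] leaf, test {P3(miss), P5(miss)}
    N4 x:[49/2,32] y:[22,88/3] z:[39,47] -> miss, prune

order=[0, 2, 9, 7, 8, 11, 5, 13, 10, 3, 6, 12, 4]  |boxes|=13  |leaves|=2  hit=miss

== RESULT ==
2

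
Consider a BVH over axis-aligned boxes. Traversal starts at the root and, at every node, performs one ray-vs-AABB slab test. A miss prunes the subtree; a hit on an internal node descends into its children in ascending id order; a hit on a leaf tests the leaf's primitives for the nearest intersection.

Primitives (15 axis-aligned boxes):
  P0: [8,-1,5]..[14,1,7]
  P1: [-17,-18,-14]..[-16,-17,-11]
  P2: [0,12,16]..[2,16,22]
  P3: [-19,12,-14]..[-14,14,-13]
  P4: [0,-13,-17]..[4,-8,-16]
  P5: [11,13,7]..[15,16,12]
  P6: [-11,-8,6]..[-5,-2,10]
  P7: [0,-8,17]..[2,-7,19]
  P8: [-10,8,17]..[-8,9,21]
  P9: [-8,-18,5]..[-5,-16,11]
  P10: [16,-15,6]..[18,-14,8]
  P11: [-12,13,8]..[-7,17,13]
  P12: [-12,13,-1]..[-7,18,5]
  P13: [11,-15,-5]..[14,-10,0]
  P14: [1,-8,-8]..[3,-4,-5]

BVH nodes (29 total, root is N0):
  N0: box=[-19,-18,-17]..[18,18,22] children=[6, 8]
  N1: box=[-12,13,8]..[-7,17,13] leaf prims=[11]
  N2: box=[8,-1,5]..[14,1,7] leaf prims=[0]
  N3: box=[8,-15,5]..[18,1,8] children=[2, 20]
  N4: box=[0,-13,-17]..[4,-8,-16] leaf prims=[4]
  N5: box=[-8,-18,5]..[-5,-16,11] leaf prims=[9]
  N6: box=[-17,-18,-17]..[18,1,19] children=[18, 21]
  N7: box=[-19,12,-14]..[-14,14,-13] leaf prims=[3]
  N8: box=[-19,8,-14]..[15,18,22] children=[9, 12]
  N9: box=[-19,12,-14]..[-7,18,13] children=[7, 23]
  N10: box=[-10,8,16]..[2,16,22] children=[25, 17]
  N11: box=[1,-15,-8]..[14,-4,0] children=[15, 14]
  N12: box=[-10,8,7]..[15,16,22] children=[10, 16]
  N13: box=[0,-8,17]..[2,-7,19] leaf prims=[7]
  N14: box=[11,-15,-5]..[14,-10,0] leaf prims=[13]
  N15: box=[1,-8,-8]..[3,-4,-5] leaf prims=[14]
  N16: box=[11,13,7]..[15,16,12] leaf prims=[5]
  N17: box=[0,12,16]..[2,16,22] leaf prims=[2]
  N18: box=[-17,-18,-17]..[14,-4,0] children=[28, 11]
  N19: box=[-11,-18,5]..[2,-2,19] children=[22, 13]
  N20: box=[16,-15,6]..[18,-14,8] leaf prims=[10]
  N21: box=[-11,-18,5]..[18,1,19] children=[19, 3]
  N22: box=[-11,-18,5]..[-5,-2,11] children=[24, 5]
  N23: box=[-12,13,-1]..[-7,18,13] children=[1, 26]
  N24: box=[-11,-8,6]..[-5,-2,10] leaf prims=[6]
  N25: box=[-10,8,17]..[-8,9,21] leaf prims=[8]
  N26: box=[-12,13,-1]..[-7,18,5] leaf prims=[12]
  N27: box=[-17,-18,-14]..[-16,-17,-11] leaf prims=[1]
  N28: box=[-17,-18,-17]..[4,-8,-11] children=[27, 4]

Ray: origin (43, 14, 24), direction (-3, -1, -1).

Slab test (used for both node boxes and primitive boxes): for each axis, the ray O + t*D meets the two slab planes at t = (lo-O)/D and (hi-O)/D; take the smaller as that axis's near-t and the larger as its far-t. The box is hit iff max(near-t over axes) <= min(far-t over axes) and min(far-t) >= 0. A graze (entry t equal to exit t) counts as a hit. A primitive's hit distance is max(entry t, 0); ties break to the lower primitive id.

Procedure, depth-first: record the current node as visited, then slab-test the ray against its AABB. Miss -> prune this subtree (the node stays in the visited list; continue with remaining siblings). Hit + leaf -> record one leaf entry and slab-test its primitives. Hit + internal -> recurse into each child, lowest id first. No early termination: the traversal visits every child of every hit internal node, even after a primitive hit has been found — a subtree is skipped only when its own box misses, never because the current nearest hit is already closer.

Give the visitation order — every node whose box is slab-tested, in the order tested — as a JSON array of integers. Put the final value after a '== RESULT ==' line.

Walk:
N0 x:[25/3,62/3] y:[-4,32] z:[2,41] -> hit [25/3,62/3], descend [6, 8]
  N6 x:[25/3,20] y:[13,32] z:[5,41] -> hit [13,20], descend [18, 21]
    N18 x:[29/3,20] y:[18,32] z:[24,41] -> miss, prune
    N21 x:[25/3,18] y:[13,32] z:[5,19] -> hit [13,18], descend [3, 19]
      N3 x:[25/3,35/3] y:[13,29] z:[16,19] -> miss, prune
      N19 x:[41/3,18] y:[16,32] z:[5,19] -> hit [16,18], descend [13, 22]
        N13 x:[41/3,43/3] y:[21,22] z:[5,7] -> miss, prune
        N22 x:[16,18] y:[16,32] z:[13,19] -> hit [16,18], descend [5, 24]
          N5 x:[16,17] y:[30,32] z:[13,19] -> miss, prune
          N24 x:[16,18] y:[16,22] z:[14,18] -> hit [16,18] leaf, test {P6@t=16}
  N8 x:[28/3,62/3] y:[-4,6] z:[2,38] -> miss, prune

Visited [0, 6, 18, 21, 3, 19, 13, 22, 5, 24, 8]. Tests: 11 box, 1 leaf. Nearest: P6.

== RESULT ==
[0, 6, 18, 21, 3, 19, 13, 22, 5, 24, 8]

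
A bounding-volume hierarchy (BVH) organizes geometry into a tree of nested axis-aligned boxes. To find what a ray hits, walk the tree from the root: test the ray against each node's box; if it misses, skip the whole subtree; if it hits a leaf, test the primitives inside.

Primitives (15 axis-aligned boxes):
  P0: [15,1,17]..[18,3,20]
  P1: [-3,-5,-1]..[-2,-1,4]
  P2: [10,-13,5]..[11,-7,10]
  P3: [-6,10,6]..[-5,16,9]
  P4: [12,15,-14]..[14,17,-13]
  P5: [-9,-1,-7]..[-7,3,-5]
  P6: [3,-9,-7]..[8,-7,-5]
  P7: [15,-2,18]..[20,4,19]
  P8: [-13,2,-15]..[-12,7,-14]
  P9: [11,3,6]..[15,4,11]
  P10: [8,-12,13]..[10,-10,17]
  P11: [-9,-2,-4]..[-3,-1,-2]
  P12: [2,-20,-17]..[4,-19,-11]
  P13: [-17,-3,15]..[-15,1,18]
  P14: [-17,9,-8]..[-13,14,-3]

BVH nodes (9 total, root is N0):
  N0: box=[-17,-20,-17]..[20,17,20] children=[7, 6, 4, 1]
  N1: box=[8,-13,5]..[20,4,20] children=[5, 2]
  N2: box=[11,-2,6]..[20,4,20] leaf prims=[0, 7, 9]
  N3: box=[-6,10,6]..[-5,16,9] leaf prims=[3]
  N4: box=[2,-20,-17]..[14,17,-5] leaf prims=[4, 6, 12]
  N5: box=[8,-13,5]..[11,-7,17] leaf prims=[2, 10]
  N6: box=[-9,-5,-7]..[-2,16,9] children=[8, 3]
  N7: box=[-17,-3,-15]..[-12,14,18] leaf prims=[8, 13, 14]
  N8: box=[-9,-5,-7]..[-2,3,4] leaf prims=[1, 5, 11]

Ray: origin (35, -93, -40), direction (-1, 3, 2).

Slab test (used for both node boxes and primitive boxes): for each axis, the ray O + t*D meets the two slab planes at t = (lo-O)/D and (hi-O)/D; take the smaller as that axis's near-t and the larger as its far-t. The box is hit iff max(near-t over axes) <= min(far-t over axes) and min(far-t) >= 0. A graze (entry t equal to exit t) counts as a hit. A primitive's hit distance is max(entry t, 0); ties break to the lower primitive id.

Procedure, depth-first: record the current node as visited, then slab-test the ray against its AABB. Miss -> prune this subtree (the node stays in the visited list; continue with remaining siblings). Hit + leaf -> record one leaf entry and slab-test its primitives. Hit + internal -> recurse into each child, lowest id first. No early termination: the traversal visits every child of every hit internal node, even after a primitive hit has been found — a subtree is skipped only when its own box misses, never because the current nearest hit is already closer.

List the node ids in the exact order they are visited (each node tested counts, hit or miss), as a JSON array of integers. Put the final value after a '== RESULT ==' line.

Traverse from the root:
N0 x:[15,52] y:[73/3,110/3] z:[23/2,30] -> hit [73/3,30], descend [1, 4, 6, 7]
  N1 x:[15,27] y:[80/3,97/3] z:[45/2,30] -> hit [80/3,27], descend [2, 5]
    N2 x:[15,24] y:[91/3,97/3] z:[23,30] -> miss, prune
    N5 x:[24,27] y:[80/3,86/3] z:[45/2,57/2] -> hit [80/3,27] leaf, test {P2(miss), P10@t=27}
  N4 x:[21,33] y:[73/3,110/3] z:[23/2,35/2] -> miss, prune
  N6 x:[37,44] y:[88/3,109/3] z:[33/2,49/2] -> miss, prune
  N7 x:[47,52] y:[30,107/3] z:[25/2,29] -> miss, prune

order=[0, 1, 2, 5, 4, 6, 7]  |boxes|=7  |leaves|=1  hit=P10

== RESULT ==
[0, 1, 2, 5, 4, 6, 7]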